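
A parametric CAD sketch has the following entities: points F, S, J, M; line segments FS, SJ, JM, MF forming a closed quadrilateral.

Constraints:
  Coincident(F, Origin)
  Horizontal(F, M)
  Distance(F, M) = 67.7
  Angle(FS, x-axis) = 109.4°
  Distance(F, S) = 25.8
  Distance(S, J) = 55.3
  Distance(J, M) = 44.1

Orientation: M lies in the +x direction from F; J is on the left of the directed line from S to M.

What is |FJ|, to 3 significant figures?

58.8

F is at the origin; F and M share the same y with |FM| = 67.7 and M in +x, so M = (67.7, 0). FS runs at 109.4° with |FS| = 25.8, so S = (-8.57, 24.3). J is determined by |SJ| = 55.3 and |JM| = 44.1 together: it lies at the intersection of circle(S, 55.3) and circle(M, 44.1). With |SM| = 80.1, the foot of the radical line on SM is 47.0 from S and the perpendicular offset is √(55.3² − 47.0²) = 29.2. Taking the left-of-SM solution: J = (45.1, 37.8).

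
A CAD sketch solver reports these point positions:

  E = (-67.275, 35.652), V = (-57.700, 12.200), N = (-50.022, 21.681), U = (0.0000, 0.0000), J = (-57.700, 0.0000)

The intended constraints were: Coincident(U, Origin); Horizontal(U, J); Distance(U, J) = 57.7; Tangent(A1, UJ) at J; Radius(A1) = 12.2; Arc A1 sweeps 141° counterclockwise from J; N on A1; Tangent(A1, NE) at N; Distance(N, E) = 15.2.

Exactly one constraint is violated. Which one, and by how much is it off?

Distance(N, E) = 15.2 — off by 7.00.

U = (0.00, 0.00) ✓; U.y = 0.00, J.y = 0.00 ✓; |UJ| = 57.70 ✓; ∠(VJ, JU) = 90.00° ✓; |VJ| = 12.20 ✓; bearing(V→N) − bearing(V→J) = 141.0° ✓; |VN| = 12.20 ✓; ∠(VN, NE) = 90.00° ✓; |NE| = 22.20 ✗.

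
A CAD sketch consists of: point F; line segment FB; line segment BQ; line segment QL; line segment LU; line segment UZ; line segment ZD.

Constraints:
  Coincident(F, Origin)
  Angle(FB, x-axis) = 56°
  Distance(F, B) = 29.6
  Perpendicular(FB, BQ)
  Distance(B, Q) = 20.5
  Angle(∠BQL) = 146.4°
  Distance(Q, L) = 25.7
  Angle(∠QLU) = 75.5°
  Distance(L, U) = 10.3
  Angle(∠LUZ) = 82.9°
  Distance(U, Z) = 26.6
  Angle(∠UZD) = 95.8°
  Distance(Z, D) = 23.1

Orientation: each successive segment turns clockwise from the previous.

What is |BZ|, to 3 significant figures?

19.1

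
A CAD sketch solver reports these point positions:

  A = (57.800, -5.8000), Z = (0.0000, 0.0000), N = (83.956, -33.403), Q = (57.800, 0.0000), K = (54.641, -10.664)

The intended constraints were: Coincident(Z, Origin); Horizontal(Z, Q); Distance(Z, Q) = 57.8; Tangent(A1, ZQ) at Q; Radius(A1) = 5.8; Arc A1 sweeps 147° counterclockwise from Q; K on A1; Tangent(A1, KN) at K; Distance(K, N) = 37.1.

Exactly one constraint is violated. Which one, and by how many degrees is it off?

Tangent(A1, KN) at K — off by 4.80°.

Z = (0.00, 0.00) ✓; Z.y = 0.00, Q.y = 0.00 ✓; |ZQ| = 57.80 ✓; ∠(AQ, QZ) = 90.00° ✓; |AQ| = 5.800 ✓; bearing(A→K) − bearing(A→Q) = 147.0° ✓; |AK| = 5.800 ✓; ∠(AK, KN) = 94.80° ✗; |KN| = 37.10 ✓.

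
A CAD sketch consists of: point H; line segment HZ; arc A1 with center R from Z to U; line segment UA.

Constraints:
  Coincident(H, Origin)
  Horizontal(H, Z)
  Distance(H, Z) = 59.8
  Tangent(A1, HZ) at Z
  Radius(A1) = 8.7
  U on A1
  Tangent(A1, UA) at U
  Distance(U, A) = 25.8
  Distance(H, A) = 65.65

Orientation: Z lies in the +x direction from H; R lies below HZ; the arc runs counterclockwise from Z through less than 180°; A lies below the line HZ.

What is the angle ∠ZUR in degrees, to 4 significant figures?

40.55°

H is at the origin; HZ is horizontal with |HZ| = 59.8 and Z on the +x side, so Z = (59.80, 0.000). A1 meets HZ tangentially, so RZ is at right angles to HZ, so R = Z + (0, -8.7) = (59.80, -8.700). Since RU ⟂ UA (tangency), |RA| = √(8.7² + 25.8²) = 27.23 regardless of where U sits on A1. So A lies on both circle(H, 65.65) and circle(R, 27.23); the below-HZ intersection is A = (55.20, -35.54). U is the foot of the tangent from A: U = (51.20, -10.05).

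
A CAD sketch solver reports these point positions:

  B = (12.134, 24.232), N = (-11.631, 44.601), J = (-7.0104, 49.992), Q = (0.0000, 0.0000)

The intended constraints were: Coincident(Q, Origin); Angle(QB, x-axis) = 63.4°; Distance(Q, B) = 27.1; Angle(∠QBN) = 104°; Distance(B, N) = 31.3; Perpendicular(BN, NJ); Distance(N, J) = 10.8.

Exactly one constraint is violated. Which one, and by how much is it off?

Distance(N, J) = 10.8 — off by 3.70.

Q = (0.00, 0.00) ✓; QB at 63.40° ✓; |QB| = 27.10 ✓; ∠QBN = 104.0° ✓; |BN| = 31.30 ✓; ∠(BN, NJ) = 90.00° ✓; |NJ| = 7.100 ✗.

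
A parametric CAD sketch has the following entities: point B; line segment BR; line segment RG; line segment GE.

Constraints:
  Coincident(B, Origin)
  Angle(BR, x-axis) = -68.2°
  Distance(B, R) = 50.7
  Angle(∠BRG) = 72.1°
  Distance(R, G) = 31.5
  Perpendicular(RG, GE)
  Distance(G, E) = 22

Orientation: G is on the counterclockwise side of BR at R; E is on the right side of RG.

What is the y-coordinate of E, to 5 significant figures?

-43.880

∠BRG = 72.1°, so RG runs at -68.2° + (180° − 72.1°) = 39.700° from the x-axis; with |RG| = 31.5, G = R + 31.5·(cos 39.700°, sin 39.700°) = (43.064, -26.953). RG is perpendicular to GE; with |GE| = 22.0 on the right of RG, E = G + 22.0·(0.63877, -0.76940) = (57.117, -43.880). So E.y = -43.880.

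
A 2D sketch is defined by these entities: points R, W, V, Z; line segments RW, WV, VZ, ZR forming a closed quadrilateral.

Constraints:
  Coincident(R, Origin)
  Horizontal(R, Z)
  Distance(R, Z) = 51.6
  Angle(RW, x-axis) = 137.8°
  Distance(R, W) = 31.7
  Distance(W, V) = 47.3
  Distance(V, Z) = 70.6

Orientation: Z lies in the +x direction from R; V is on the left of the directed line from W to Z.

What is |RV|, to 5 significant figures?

56.680

R is at the origin; R and Z share the same y with |RZ| = 51.6 and Z in +x, so Z = (51.6, 0). RW runs at 137.8° with |RW| = 31.7, so W = (-23.484, 21.294). V is determined by |WV| = 47.3 and |VZ| = 70.6 together: it lies at the intersection of circle(W, 47.3) and circle(Z, 70.6). With |WZ| = 78.045, the foot of the radical line on WZ is 21.423 from W and the perpendicular offset is √(47.3² − 21.423²) = 42.170. Taking the left-of-WZ solution: V = (8.6323, 56.019).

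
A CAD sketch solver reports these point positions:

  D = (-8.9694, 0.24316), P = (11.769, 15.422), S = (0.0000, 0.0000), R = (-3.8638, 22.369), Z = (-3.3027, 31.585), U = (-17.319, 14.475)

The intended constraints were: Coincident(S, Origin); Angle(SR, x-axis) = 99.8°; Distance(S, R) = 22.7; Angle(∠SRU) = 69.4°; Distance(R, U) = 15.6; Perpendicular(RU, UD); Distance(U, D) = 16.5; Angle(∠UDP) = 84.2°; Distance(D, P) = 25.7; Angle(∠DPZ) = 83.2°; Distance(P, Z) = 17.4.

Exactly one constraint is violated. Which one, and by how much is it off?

Distance(P, Z) = 17.4 — off by 4.70.

S = (0.00, 0.00) ✓; SR at 99.80° ✓; |SR| = 22.70 ✓; ∠SRU = 69.40° ✓; |RU| = 15.60 ✓; ∠(RU, UD) = 90.00° ✓; |UD| = 16.50 ✓; ∠UDP = 84.20° ✓; |DP| = 25.70 ✓; ∠DPZ = 83.20° ✓; |PZ| = 22.10 ✗.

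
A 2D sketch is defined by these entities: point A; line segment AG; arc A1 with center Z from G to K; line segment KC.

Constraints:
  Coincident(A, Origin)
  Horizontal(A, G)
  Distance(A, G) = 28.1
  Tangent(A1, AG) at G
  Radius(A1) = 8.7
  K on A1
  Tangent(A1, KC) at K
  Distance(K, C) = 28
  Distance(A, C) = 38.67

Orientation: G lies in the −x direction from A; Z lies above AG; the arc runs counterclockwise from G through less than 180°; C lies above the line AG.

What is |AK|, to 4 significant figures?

20.89

Checks: A = (0.00, 0.00) ✓; |ZK| = 8.700 ✓; ∠(ZK, KC) = 90.00° ✓; |KC| = 28.00 ✓; |AC| = 38.67 ✓.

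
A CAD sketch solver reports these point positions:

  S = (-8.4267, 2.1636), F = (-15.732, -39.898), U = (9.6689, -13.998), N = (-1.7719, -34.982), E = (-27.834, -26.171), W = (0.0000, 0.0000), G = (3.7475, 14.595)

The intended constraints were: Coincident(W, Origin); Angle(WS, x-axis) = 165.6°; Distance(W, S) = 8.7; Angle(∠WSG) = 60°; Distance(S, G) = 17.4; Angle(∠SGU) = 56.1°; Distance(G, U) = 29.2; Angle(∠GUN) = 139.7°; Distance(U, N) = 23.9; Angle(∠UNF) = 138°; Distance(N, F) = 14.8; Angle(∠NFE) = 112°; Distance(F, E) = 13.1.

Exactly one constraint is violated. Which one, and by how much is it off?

Distance(F, E) = 13.1 — off by 5.20.

W = (0.00, 0.00) ✓; WS at 165.6° ✓; |WS| = 8.700 ✓; ∠WSG = 60.00° ✓; |SG| = 17.40 ✓; ∠SGU = 56.10° ✓; |GU| = 29.20 ✓; ∠GUN = 139.7° ✓; |UN| = 23.90 ✓; ∠UNF = 138.0° ✓; |NF| = 14.80 ✓; ∠NFE = 112.0° ✓; |FE| = 18.30 ✗.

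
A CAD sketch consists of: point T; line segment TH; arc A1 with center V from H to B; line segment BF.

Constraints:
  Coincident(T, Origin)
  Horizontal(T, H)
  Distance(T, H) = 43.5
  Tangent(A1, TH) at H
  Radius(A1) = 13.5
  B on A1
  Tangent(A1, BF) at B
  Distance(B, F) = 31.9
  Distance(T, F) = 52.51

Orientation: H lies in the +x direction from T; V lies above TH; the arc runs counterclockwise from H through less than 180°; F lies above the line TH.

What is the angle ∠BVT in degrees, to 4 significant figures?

147.6°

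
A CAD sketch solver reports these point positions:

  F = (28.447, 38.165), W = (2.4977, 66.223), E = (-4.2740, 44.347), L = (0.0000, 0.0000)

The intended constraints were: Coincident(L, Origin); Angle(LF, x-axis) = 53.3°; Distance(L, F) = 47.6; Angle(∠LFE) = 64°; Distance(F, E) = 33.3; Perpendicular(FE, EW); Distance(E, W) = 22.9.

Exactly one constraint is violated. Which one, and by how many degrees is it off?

Perpendicular(FE, EW) — off by 6.50°.

L = (0.00, 0.00) ✓; LF at 53.30° ✓; |LF| = 47.60 ✓; ∠LFE = 64.00° ✓; |FE| = 33.30 ✓; ∠(FE, EW) = 96.50° ✗; |EW| = 22.90 ✓.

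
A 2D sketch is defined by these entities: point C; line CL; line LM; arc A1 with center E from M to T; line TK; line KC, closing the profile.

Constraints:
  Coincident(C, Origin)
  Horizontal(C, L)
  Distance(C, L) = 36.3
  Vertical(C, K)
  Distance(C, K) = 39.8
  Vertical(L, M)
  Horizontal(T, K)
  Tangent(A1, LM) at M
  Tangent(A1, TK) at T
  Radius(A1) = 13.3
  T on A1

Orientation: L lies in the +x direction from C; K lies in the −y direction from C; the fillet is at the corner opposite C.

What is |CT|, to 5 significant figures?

45.968

C is at the origin; C and L share the same y with |CL| = 36.3 and L on the +x side, so L = (36.300, 0.0000). C and K share the same x with |CK| = 39.8 and K on the −y side, so K = (0.0000, -39.800). The virtual corner opposite C is at (36.300, -39.800). Since A1 is tangent to LM there, EM ⟂ LM and tangency of A1 to TK means the radius ET is perpendicular to TK, with radius 13.3, so the center E sits 13.3 in from both sides at E = (23.000, -26.500). That places the tangent points at M = (36.300, -26.500) on LM and T = (23.000, -39.800) on TK. Then |CT| = |T − C| = 45.968.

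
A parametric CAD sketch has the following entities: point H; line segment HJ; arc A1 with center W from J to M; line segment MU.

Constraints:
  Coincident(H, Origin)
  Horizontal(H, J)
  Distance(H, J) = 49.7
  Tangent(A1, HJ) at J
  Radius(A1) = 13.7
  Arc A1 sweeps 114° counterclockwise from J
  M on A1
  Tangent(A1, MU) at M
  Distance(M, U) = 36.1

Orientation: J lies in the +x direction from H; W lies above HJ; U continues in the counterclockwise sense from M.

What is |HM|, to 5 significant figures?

65.132

The tangent condition forces WJ to be normal to HJ, so W = J + (0, 13.7) = (49.700, 13.700). On A1, J sits at bearing -90° from W; a 114° counterclockwise sweep puts M at bearing 24°, so M = W + 13.7·(cos 24°, sin 24°) = (62.216, 19.272). Then |HM| = |M − H| = 65.132.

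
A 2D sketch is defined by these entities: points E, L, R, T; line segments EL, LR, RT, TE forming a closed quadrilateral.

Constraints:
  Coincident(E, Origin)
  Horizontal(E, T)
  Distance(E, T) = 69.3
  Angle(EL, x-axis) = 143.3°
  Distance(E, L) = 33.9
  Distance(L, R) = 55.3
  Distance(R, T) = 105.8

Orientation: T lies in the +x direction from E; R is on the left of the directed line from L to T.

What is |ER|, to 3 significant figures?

72.6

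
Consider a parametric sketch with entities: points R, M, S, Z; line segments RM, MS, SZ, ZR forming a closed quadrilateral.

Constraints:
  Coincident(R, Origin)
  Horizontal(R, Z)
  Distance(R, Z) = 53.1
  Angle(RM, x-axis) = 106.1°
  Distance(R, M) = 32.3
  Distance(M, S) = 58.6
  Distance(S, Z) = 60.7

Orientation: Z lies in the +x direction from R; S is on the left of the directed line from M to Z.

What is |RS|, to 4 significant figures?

73.08

R is at the origin; RZ is horizontal with |RZ| = 53.1 and Z in +x, so Z = (53.1, 0). RM runs at 106.1° with |RM| = 32.3, so M = (-8.957, 31.03). S is determined by |MS| = 58.6 and |SZ| = 60.7 together: it lies at the intersection of circle(M, 58.6) and circle(Z, 60.7). With |MZ| = 69.38, the foot of the radical line on MZ is 32.89 from M and the perpendicular offset is √(58.6² − 32.89²) = 48.50. Taking the left-of-MZ solution: S = (42.15, 59.70).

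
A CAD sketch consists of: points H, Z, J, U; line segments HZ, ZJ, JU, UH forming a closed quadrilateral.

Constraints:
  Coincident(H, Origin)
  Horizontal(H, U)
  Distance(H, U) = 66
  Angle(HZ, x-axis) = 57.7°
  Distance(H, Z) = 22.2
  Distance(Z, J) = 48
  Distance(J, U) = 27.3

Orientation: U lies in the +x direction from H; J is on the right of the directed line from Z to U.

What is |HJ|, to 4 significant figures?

47.33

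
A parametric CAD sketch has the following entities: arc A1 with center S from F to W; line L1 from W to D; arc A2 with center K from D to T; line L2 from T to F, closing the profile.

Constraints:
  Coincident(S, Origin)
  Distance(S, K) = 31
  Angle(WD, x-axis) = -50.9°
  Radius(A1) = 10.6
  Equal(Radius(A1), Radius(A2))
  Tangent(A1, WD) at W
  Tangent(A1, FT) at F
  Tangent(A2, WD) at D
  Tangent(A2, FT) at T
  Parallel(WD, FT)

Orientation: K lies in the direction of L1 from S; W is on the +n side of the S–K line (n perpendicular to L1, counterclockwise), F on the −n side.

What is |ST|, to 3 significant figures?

32.8

The slot axis is L1's direction at -50.9°, so u = (cos -50.9°, sin -50.9°) = (0.631, -0.776) and n = (−sin -50.9°, cos -50.9°) = (0.776, 0.631). S is at the origin and K lies 31.0 along u from S, so K = 31.0·u = (19.6, -24.1). Tangency of A1 to both parallel lines with radius 10.6 puts W and F at S ± 10.6·n: W = (8.23, 6.69), F = (-8.23, -6.69). Equal radii place D and T the same way about K: D = K + 10.6·n = (27.8, -17.4), T = K − 10.6·n = (11.3, -30.7). Then |ST| = |T − S| = 32.8.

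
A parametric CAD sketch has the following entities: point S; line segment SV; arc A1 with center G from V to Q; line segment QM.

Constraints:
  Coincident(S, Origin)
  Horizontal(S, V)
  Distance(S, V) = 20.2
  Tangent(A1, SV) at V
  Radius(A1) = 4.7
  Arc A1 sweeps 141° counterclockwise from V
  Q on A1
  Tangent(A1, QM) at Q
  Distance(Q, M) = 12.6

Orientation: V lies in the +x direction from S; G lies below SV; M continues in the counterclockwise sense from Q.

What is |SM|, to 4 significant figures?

31.56

S is at the origin; S and V share the same y with |SV| = 20.2 and V on the +x side, so V = (20.20, 0.000). A1 meets SV tangentially, so GV is at right angles to SV, so G = V + (0, -4.7) = (20.20, -4.700). On A1, V sits at bearing 90° from G; a 141° counterclockwise sweep puts Q at bearing 231°, so Q = G + 4.7·(cos 231°, sin 231°) = (17.24, -8.353). Since A1 is tangent to QM there, GQ ⟂ QM, so QM runs along (−sin 231°, cos 231°); with |QM| = 12.6, M = (27.03, -16.28). Then |SM| = |M − S| = 31.56.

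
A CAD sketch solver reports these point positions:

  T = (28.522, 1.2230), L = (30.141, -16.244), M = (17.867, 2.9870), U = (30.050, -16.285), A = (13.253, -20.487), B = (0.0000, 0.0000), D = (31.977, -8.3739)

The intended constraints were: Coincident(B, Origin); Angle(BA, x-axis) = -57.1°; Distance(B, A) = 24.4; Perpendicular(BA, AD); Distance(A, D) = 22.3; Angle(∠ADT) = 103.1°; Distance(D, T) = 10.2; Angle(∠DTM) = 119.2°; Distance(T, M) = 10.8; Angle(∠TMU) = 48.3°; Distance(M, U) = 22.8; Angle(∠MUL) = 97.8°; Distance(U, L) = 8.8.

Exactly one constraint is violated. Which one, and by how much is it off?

Distance(U, L) = 8.8 — off by 8.70.

B = (0.00, 0.00) ✓; BA at -57.10° ✓; |BA| = 24.40 ✓; ∠(BA, AD) = 90.00° ✓; |AD| = 22.30 ✓; ∠ADT = 103.1° ✓; |DT| = 10.20 ✓; ∠DTM = 119.2° ✓; |TM| = 10.80 ✓; ∠TMU = 48.30° ✓; |MU| = 22.80 ✓; ∠MUL = 98.05° ✓; |UL| = 0.09981 ✗.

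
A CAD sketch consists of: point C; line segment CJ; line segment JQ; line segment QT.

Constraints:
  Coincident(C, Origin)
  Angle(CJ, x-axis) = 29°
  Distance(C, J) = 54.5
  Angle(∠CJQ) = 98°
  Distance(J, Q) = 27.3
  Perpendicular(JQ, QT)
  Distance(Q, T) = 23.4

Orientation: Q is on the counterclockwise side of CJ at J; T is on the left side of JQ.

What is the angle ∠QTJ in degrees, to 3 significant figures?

49.4°

C is at the origin; CJ runs at 29.0° with length 54.5, so J = 54.5·(cos 29.0°, sin 29.0°) = (47.7, 26.4). ∠CJQ = 98.0°, so JQ runs at 29.0° + (180° − 98.0°) = 111° from the x-axis; with |JQ| = 27.3, Q = J + 27.3·(cos 111°, sin 111°) = (37.9, 51.9). The perpendicularity gives QT at right angles to JQ; with |QT| = 23.4 on the left of JQ, T = Q + 23.4·(-0.934, -0.358) = (16.0, 43.5). Then cos ∠QTJ = TQ·TJ / (|TQ||TJ|), giving 49.4°.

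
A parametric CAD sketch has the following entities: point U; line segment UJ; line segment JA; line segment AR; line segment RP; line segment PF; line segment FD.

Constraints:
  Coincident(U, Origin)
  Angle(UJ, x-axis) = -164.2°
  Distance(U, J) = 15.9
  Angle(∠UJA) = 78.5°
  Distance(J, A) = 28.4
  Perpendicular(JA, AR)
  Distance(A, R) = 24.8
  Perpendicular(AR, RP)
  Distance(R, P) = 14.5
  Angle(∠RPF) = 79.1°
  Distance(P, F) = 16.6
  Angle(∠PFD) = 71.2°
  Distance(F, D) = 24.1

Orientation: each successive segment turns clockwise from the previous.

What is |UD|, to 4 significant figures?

35.14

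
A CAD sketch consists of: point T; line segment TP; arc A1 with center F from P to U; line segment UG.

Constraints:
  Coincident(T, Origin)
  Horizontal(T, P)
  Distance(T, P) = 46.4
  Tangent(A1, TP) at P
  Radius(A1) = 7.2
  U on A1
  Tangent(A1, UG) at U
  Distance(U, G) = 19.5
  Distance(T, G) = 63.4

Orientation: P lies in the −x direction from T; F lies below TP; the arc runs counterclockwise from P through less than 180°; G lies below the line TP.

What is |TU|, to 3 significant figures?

53.6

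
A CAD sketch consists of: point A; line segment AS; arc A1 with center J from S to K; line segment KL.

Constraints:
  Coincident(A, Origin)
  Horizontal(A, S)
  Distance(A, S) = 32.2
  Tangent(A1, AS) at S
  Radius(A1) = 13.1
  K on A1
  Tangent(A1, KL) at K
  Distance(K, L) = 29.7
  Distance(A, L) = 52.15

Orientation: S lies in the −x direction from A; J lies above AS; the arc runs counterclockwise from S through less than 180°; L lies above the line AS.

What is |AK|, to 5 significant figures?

25.269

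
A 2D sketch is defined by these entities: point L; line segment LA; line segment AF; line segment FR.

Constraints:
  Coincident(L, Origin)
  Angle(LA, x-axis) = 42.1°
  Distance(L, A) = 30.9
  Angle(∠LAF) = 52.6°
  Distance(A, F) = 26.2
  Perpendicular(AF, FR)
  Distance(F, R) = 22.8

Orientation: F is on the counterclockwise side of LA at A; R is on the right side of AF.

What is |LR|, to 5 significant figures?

47.927

∠LAF = 52.6°, so AF runs at 42.1° + (180° − 52.6°) = 169.50° from the x-axis; with |AF| = 26.2, F = A + 26.2·(cos 169.50°, sin 169.50°) = (-2.8342, 25.491). AF is perpendicular to FR; with |FR| = 22.8 on the right of AF, R = F + 22.8·(0.18224, 0.98325) = (1.3207, 47.909). Then |LR| = |R − L| = 47.927.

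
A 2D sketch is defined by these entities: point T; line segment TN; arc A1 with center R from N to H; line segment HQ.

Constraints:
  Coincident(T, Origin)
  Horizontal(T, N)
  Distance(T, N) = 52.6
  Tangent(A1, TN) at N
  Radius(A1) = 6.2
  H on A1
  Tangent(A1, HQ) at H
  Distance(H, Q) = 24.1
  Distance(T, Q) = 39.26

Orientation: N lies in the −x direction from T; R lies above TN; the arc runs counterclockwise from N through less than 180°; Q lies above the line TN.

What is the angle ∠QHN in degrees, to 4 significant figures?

153.9°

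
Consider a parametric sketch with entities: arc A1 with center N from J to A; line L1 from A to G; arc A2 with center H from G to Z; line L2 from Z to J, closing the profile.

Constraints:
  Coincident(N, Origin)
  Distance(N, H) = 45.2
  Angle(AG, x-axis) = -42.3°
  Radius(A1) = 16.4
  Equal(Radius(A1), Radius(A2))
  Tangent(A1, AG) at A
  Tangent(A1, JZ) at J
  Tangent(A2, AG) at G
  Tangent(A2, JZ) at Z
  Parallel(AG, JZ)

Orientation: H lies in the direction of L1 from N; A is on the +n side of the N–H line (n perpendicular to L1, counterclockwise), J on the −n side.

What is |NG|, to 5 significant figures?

48.083

The slot axis is L1's direction at -42.3°, so u = (cos -42.3°, sin -42.3°) = (0.73963, -0.67301) and n = (−sin -42.3°, cos -42.3°) = (0.67301, 0.73963). N is at the origin and H lies 45.2 along u from N, so H = 45.2·u = (33.431, -30.420). Tangency of A1 to both parallel lines with radius 16.4 puts A and J at N ± 16.4·n: A = (11.037, 12.130), J = (-11.037, -12.130). Equal radii place G and Z the same way about H: G = H + 16.4·n = (44.469, -18.290), Z = H − 16.4·n = (22.394, -42.550). Then |NG| = |G − N| = 48.083.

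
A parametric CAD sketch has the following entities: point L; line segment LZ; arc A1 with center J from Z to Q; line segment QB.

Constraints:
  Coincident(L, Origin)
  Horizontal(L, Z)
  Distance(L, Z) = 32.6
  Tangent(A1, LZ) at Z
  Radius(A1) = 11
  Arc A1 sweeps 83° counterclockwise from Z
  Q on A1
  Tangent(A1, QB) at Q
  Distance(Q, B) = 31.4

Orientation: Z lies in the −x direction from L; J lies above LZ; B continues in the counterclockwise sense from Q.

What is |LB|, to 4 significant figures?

44.56

On A1, Z sits at bearing -90° from J; an 83° counterclockwise sweep puts Q at bearing -7°, so Q = J + 11.0·(cos -7°, sin -7°) = (-21.68, 9.659). Since A1 is tangent to QB there, JQ ⟂ QB, so QB runs along (−sin -7°, cos -7°); with |QB| = 31.4, B = (-17.86, 40.83). Then |LB| = |B − L| = 44.56.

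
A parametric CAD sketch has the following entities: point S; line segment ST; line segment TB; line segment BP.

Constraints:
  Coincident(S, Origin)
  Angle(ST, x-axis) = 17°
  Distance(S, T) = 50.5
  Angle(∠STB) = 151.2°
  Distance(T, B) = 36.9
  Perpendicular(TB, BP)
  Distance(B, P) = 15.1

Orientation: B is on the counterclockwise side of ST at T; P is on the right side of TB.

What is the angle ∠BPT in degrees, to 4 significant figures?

67.74°

∠STB = 151.2°, so TB runs at 17.0° + (180° − 151.2°) = 45.80° from the x-axis; with |TB| = 36.9, B = T + 36.9·(cos 45.80°, sin 45.80°) = (74.02, 41.22). The perpendicularity gives BP at right angles to TB; with |BP| = 15.1 on the right of TB, P = B + 15.1·(0.7169, -0.6972) = (84.84, 30.69). Then cos ∠BPT = PB·PT / (|PB||PT|), giving 67.74°.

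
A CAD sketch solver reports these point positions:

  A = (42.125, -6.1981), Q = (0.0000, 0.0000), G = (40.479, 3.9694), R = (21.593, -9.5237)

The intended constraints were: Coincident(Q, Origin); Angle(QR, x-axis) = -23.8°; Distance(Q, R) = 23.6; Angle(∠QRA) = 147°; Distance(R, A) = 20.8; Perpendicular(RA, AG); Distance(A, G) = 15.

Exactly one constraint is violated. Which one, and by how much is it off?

Distance(A, G) = 15 — off by 4.70.

Q = (0.00, 0.00) ✓; QR at -23.80° ✓; |QR| = 23.60 ✓; ∠QRA = 147.0° ✓; |RA| = 20.80 ✓; ∠(RA, AG) = 90.00° ✓; |AG| = 10.30 ✗.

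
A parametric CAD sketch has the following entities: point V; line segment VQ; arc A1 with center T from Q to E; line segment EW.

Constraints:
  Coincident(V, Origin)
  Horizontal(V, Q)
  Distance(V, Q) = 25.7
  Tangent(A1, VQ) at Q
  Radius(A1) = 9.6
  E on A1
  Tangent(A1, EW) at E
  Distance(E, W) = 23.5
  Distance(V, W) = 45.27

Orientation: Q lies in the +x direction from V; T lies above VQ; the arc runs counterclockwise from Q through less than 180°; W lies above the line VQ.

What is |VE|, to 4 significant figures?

37.00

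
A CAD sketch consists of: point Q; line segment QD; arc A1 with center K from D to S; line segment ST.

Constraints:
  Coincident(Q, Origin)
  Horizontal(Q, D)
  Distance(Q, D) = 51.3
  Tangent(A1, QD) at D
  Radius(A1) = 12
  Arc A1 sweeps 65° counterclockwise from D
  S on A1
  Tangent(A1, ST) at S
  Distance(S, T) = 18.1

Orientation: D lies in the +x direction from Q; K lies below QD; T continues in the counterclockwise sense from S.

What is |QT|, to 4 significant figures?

40.23

On A1, D sits at bearing 90° from K; a 65° counterclockwise sweep puts S at bearing 155°, so S = K + 12.0·(cos 155°, sin 155°) = (40.42, -6.929). The tangent condition forces KS to be normal to ST, so ST runs along (−sin 155°, cos 155°); with |ST| = 18.1, T = (32.77, -23.33). Then |QT| = |T − Q| = 40.23.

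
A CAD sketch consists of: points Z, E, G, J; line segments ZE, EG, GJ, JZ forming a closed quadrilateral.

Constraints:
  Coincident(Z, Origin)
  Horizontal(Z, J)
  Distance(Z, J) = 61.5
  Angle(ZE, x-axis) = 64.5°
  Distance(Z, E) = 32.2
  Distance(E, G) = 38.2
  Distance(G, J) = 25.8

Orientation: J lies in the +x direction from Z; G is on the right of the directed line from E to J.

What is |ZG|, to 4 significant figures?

35.86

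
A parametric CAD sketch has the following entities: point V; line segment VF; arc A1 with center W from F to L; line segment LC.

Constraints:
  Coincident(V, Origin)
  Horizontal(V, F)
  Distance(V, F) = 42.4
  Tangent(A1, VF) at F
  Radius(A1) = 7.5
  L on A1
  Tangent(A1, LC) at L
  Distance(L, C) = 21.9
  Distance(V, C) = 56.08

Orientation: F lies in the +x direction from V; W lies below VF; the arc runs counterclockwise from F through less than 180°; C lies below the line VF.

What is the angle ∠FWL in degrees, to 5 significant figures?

121.13°

Checks: V = (0.00, 0.00) ✓; |WL| = 7.500 ✓; ∠(WL, LC) = 90.00° ✓; |LC| = 21.90 ✓; |VC| = 56.08 ✓.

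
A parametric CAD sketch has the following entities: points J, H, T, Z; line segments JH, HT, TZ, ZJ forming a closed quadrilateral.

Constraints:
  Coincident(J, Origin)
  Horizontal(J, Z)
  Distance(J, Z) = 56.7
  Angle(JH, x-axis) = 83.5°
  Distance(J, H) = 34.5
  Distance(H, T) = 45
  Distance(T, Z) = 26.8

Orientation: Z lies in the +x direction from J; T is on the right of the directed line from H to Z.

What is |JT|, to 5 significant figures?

30.100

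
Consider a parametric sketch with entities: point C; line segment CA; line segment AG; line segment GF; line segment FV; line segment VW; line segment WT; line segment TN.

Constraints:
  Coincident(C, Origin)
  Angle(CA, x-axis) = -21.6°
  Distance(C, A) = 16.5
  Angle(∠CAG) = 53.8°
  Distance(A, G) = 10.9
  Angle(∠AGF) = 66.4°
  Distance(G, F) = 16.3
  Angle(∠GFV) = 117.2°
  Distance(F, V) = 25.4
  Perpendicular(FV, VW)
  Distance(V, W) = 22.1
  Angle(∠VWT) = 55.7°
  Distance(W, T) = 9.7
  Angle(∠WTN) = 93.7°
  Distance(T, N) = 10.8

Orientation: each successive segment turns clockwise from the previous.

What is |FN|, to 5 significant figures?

24.032

C is at the origin; CA runs at -21.6° with length 16.5, so A = (15.341, -6.0741). ∠CAG = 53.8° gives AG at -147.80° from the x-axis; with |AG| = 10.9, G = (6.1178, -11.882). ∠AGF = 66.4° gives GF at 98.600° from the x-axis; with |GF| = 16.3, F = (3.6804, 4.2343). ∠GFV = 117.2° gives FV at 35.800° from the x-axis; with |FV| = 25.4, V = (24.281, 19.092). FV ⟂ VW, so VW runs at -54.200°; with |VW| = 22.1, W = (37.209, 1.1677). ∠VWT = 55.7° gives WT at -178.50° from the x-axis; with |WT| = 9.7, T = (27.512, 0.91382). ∠WTN = 93.7° gives TN at 95.200° from the x-axis; with |TN| = 10.8, N = (26.533, 11.669). Then |FN| = |N − F| = 24.032.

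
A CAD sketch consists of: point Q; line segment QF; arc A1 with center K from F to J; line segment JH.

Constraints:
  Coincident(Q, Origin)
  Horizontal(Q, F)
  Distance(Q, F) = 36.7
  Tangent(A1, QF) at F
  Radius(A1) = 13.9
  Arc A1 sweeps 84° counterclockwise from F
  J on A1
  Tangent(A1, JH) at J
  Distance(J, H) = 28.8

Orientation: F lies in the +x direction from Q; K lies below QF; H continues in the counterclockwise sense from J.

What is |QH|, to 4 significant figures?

45.64

Q is at the origin; QF is horizontal with |QF| = 36.7 and F on the +x side, so F = (36.70, 0.000). A1 meets QF tangentially, so KF is at right angles to QF, so K = F + (0, -13.9) = (36.70, -13.90). On A1, F sits at bearing 90° from K; an 84° counterclockwise sweep puts J at bearing 174°, so J = K + 13.9·(cos 174°, sin 174°) = (22.88, -12.45). Tangency of A1 to JH means the radius KJ is perpendicular to JH, so JH runs along (−sin 174°, cos 174°); with |JH| = 28.8, H = (19.87, -41.09). Then |QH| = |H − Q| = 45.64.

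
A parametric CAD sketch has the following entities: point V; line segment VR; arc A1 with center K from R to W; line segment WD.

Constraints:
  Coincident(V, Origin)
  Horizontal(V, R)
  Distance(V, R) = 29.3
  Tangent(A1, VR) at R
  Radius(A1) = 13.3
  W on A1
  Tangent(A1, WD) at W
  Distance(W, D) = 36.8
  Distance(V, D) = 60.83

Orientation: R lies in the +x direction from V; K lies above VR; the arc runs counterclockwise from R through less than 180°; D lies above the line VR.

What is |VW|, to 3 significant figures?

45.4

V is at the origin; V and R share the same y with |VR| = 29.3 and R on the +x side, so R = (29.3, 0.00). Tangency of A1 to VR means the radius KR is perpendicular to VR, so K = R + (0, 13.3) = (29.3, 13.3). Since KW ⟂ WD (tangency), |KD| = √(13.3² + 36.8²) = 39.1 regardless of where W sits on A1. So D lies on both circle(V, 60.83) and circle(K, 39.1); the above-VR intersection is D = (30.9, 52.4). W is the foot of the tangent from D: W = (42.0, 17.3).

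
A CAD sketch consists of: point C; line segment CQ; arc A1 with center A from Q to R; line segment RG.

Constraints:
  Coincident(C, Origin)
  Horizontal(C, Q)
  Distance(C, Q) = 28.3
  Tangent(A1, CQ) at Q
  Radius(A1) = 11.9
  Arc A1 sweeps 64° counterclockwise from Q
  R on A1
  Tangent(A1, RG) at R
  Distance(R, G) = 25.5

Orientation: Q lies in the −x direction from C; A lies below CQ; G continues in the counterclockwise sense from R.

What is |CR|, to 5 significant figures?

39.564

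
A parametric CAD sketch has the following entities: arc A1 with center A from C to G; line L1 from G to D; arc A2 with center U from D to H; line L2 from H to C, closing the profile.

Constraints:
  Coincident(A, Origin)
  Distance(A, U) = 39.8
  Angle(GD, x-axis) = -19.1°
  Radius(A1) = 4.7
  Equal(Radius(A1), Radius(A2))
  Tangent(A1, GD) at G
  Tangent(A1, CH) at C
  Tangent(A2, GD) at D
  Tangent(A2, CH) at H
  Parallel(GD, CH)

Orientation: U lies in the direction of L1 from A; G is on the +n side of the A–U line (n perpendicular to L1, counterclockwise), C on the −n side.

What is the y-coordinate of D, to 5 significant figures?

-8.5820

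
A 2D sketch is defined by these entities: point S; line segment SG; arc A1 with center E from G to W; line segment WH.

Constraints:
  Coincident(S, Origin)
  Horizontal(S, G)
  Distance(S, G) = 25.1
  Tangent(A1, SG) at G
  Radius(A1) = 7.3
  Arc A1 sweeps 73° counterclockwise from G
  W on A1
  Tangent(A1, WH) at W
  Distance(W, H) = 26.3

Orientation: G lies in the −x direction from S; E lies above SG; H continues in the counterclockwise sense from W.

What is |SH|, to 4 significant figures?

32.06

On A1, G sits at bearing -90° from E; a 73° counterclockwise sweep puts W at bearing -17°, so W = E + 7.3·(cos -17°, sin -17°) = (-18.12, 5.166). A1 meets WH tangentially, so EW is at right angles to WH, so WH runs along (−sin -17°, cos -17°); with |WH| = 26.3, H = (-10.43, 30.32). Then |SH| = |H − S| = 32.06.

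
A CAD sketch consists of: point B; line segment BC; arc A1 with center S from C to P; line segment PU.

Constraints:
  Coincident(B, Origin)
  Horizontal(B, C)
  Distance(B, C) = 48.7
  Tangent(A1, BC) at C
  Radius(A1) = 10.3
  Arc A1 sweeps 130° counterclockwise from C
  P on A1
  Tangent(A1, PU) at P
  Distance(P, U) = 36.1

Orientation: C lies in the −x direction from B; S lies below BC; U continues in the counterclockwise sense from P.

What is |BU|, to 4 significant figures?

55.69

B is at the origin; BC is horizontal with |BC| = 48.7 and C on the −x side, so C = (-48.70, 0.000). A1 meets BC tangentially, so SC is at right angles to BC, so S = C + (0, -10.3) = (-48.70, -10.30). On A1, C sits at bearing 90° from S; a 130° counterclockwise sweep puts P at bearing 220°, so P = S + 10.3·(cos 220°, sin 220°) = (-56.59, -16.92). A1 meets PU tangentially, so SP is at right angles to PU, so PU runs along (−sin 220°, cos 220°); with |PU| = 36.1, U = (-33.39, -44.57). Then |BU| = |U − B| = 55.69.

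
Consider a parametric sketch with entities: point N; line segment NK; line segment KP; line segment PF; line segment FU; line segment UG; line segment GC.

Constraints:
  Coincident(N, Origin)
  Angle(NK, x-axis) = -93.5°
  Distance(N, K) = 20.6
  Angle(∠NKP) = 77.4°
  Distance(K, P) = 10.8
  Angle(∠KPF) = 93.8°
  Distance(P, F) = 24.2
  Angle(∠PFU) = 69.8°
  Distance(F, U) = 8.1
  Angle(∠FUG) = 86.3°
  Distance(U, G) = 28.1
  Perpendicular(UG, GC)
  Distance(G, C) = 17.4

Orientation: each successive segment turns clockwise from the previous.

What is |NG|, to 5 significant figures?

26.509

N is at the origin; NK runs at -93.5° with length 20.6, so K = (-1.2576, -20.562). ∠NKP = 77.4° gives KP at 163.90° from the x-axis; with |KP| = 10.8, P = (-11.634, -17.567). ∠KPF = 93.8° gives PF at 77.700° from the x-axis; with |PF| = 24.2, F = (-6.4787, 6.0779). ∠PFU = 69.8° gives FU at -32.500° from the x-axis; with |FU| = 8.1, U = (0.35279, 1.7258). ∠FUG = 86.3° gives UG at -126.20° from the x-axis; with |UG| = 28.1, G = (-16.243, -20.950). Then |NG| = |G − N| = 26.509.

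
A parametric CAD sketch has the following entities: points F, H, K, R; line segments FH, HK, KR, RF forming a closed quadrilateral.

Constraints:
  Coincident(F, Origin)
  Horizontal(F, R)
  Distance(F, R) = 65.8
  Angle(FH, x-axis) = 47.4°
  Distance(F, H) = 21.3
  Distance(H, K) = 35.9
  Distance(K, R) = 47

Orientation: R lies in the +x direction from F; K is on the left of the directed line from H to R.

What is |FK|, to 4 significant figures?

57.15

Checks: |HK| = 35.90 ✓; |KR| = 47.00 ✓.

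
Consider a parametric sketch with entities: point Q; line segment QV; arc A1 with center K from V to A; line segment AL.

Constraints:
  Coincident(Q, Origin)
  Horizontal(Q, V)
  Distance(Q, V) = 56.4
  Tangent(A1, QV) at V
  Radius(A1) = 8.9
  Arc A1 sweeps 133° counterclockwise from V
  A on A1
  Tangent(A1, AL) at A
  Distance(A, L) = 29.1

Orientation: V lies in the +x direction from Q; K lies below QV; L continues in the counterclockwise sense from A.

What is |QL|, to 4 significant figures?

78.60

On A1, V sits at bearing 90° from K; a 133° counterclockwise sweep puts A at bearing 223°, so A = K + 8.9·(cos 223°, sin 223°) = (49.89, -14.97). Tangency of A1 to AL means the radius KA is perpendicular to AL, so AL runs along (−sin 223°, cos 223°); with |AL| = 29.1, L = (69.74, -36.25). Then |QL| = |L − Q| = 78.60.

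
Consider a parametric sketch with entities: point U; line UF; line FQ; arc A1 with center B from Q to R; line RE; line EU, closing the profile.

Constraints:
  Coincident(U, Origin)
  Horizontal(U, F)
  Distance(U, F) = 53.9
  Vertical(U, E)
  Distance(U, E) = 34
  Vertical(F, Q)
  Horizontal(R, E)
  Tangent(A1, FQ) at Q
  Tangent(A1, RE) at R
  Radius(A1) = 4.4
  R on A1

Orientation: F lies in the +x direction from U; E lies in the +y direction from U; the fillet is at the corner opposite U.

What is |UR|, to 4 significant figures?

60.05

U is at the origin; U and F share the same y with |UF| = 53.9 and F on the +x side, so F = (53.90, 0.000). U and E share the same x with |UE| = 34.0 and E on the +y side, so E = (0.000, 34.00). The virtual corner opposite U is at (53.90, 34.00). The tangent condition forces BQ to be normal to FQ and A1 meets RE tangentially, so BR is at right angles to RE, with radius 4.4, so the center B sits 4.4 in from both sides at B = (49.50, 29.60). That places the tangent points at Q = (53.90, 29.60) on FQ and R = (49.50, 34.00) on RE. Then |UR| = |R − U| = 60.05.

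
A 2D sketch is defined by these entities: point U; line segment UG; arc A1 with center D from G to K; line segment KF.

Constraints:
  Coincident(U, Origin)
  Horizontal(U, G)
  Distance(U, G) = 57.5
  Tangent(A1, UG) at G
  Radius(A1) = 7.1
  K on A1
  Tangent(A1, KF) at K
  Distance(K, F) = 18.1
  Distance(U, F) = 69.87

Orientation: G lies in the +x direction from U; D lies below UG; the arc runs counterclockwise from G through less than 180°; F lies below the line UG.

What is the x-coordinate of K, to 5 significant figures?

52.479

Checks: |DK| = 7.100 ✓; ∠(DK, KF) = 90.00° ✓; |KF| = 18.10 ✓; |UF| = 69.87 ✓.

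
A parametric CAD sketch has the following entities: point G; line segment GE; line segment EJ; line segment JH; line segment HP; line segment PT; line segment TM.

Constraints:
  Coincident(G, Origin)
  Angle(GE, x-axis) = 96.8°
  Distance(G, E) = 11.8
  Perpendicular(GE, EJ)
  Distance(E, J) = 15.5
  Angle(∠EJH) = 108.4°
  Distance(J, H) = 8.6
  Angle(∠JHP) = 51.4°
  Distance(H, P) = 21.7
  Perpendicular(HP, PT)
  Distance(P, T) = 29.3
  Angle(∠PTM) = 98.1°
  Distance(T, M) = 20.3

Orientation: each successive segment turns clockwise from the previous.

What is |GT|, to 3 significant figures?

39.4

G is at the origin; GE runs at 96.8° with length 11.8, so E = (-1.40, 11.7). GE ⟂ EJ, so EJ runs at 6.80°; with |EJ| = 15.5, J = (14.0, 13.6). ∠EJH = 108.4° gives JH at -64.8° from the x-axis; with |JH| = 8.6, H = (17.7, 5.77). ∠JHP = 51.4° gives HP at 167° from the x-axis; with |HP| = 21.7, P = (-3.45, 10.8). HP ⟂ PT, so PT runs at 76.6°; with |PT| = 29.3, T = (3.34, 39.3). Then |GT| = |T − G| = 39.4.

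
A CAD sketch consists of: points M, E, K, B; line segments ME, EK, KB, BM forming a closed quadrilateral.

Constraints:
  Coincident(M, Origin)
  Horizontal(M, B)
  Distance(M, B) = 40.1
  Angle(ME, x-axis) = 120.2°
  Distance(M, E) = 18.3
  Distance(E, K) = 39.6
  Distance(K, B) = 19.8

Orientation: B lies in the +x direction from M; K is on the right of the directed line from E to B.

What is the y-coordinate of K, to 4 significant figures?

-8.365

Checks: |EK| = 39.60 ✓; |KB| = 19.80 ✓.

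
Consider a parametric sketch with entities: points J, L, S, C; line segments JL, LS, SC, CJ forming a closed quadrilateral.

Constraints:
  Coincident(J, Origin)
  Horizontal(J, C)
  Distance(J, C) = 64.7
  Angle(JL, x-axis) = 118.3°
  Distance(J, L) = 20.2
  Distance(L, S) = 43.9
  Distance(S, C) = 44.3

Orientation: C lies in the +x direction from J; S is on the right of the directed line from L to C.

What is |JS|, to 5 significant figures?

25.480

J is at the origin; J and C share the same y with |JC| = 64.7 and C in +x, so C = (64.7, 0). JL runs at 118.3° with |JL| = 20.2, so L = (-9.5766, 17.786). S is determined by |LS| = 43.9 and |SC| = 44.3 together: it lies at the intersection of circle(L, 43.9) and circle(C, 44.3). With |LC| = 76.376, the foot of the radical line on LC is 37.957 from L and the perpendicular offset is √(43.9² − 37.957²) = 22.056. Taking the right-of-LC solution: S = (22.201, -12.503).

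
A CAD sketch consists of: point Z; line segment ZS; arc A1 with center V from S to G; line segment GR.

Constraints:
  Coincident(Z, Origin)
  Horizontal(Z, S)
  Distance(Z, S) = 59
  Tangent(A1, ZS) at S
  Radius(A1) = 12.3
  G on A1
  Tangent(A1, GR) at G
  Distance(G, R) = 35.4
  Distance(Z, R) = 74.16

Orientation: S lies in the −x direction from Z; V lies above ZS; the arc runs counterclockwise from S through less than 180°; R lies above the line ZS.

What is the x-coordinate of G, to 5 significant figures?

-47.028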